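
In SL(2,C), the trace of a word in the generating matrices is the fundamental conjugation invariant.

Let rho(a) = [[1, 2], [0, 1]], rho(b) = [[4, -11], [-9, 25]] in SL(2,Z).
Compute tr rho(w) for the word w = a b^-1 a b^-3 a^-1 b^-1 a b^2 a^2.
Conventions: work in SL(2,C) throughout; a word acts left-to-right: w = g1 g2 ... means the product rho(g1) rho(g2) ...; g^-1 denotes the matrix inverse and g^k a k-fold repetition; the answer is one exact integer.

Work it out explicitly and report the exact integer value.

rho(a) = [[1, 2], [0, 1]]
... * rho(b^-1) = [[25, 11], [9, 4]]  ->  [[43, 19], [9, 4]]
... * rho(a) = [[1, 2], [0, 1]]  ->  [[43, 105], [9, 22]]
... * rho(b^-1) = [[25, 11], [9, 4]]  ->  [[2020, 893], [423, 187]]
... * rho(b^-1) = [[25, 11], [9, 4]]  ->  [[58537, 25792], [12258, 5401]]
... * rho(b^-1) = [[25, 11], [9, 4]]  ->  [[1695553, 747075], [355059, 156442]]
... * rho(a^-1) = [[1, -2], [0, 1]]  ->  [[1695553, -2644031], [355059, -553676]]
... * rho(b^-1) = [[25, 11], [9, 4]]  ->  [[18592546, 8074959], [3893391, 1690945]]
... * rho(a) = [[1, 2], [0, 1]]  ->  [[18592546, 45260051], [3893391, 9477727]]
... * rho(b) = [[4, -11], [-9, 25]]  ->  [[-332970275, 926983269], [-69725979, 194115874]]
... * rho(b) = [[4, -11], [-9, 25]]  ->  [[-9674730521, 26837254750], [-2025946782, 5619882619]]
... * rho(a) = [[1, 2], [0, 1]]  ->  [[-9674730521, 7487793708], [-2025946782, 1567989055]]
... * rho(a) = [[1, 2], [0, 1]]  ->  [[-9674730521, -11861667334], [-2025946782, -2483904509]]
tr = -9674730521 + -2483904509 = -12158635030

-12158635030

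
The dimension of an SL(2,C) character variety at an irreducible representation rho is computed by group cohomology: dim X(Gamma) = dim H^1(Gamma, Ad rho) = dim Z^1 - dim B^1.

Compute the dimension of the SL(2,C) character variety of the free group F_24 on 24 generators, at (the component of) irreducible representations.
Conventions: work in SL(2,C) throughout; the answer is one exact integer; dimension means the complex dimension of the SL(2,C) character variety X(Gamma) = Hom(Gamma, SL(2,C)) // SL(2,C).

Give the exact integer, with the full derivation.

Here Gamma is free of rank 24 — no relator constrains a cocycle.
Z^1(Gamma, Ad rho) = (sl_2)^24: a cocycle is a free choice of one sl_2 vector per generator, so dim Z^1 = 3*24 = 72.
At an irreducible rho the centralizer of the image in sl_2 is 0, so the coboundary map sl_2 -> Z^1 is injective: dim B^1 = 3.
dim X = dim H^1 = dim Z^1 - dim B^1 = 72 - 3 = 69.

69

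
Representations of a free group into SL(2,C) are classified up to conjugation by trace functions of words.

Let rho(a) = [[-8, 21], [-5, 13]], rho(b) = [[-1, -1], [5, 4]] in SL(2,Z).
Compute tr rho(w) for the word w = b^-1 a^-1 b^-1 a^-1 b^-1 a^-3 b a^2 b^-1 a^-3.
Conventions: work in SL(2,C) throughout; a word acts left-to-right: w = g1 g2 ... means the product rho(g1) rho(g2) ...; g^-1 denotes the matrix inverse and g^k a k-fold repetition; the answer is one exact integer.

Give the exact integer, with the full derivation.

rho(b^-1) = [[4, 1], [-5, -1]]
... * rho(a^-1) = [[13, -21], [5, -8]]  ->  [[57, -92], [-70, 113]]
... * rho(b^-1) = [[4, 1], [-5, -1]]  ->  [[688, 149], [-845, -183]]
... * rho(a^-1) = [[13, -21], [5, -8]]  ->  [[9689, -15640], [-11900, 19209]]
... * rho(b^-1) = [[4, 1], [-5, -1]]  ->  [[116956, 25329], [-143645, -31109]]
... * rho(a^-1) = [[13, -21], [5, -8]]  ->  [[1647073, -2658708], [-2022930, 3265417]]
... * rho(a^-1) = [[13, -21], [5, -8]]  ->  [[8118409, -13318869], [-9971005, 16358194]]
... * rho(a^-1) = [[13, -21], [5, -8]]  ->  [[38944972, -63935637], [-47832095, 78525553]]
... * rho(b) = [[-1, -1], [5, 4]]  ->  [[-358623157, -294687520], [440459860, 361934307]]
... * rho(a) = [[-8, 21], [-5, 13]]  ->  [[4342422856, -11362024057], [-5333350415, 13954803051]]
... * rho(a) = [[-8, 21], [-5, 13]]  ->  [[22070737437, -56515432765], [-27107211935, 69412080948]]
... * rho(b^-1) = [[4, 1], [-5, -1]]  ->  [[370860113573, 78586170202], [-455489252480, -96519292883]]
... * rho(a^-1) = [[13, -21], [5, -8]]  ->  [[5214112327459, -8416751746649], [-6403956746655, 10337428645144]]
... * rho(a^-1) = [[13, -21], [5, -8]]  ->  [[25699701523722, -42162344903447], [-31564294480795, 51783662518603]]
... * rho(a^-1) = [[13, -21], [5, -8]]  ->  [[123284395291151, -202394972770586], [-151417515657320, 248580883947871]]
tr = 123284395291151 + 248580883947871 = 371865279239022

371865279239022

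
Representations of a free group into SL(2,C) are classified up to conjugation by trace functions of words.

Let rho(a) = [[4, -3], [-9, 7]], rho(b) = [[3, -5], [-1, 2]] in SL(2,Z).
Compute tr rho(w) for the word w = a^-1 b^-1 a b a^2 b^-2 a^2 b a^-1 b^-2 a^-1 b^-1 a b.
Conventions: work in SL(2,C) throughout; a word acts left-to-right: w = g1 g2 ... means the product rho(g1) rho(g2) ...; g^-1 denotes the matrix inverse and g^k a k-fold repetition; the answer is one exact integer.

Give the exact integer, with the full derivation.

-828665631099250

rho(a^-1) = [[7, 3], [9, 4]]
... * rho(b^-1) = [[2, 5], [1, 3]]  ->  [[17, 44], [22, 57]]
... * rho(a) = [[4, -3], [-9, 7]]  ->  [[-328, 257], [-425, 333]]
... * rho(b) = [[3, -5], [-1, 2]]  ->  [[-1241, 2154], [-1608, 2791]]
... * rho(a) = [[4, -3], [-9, 7]]  ->  [[-24350, 18801], [-31551, 24361]]
... * rho(a) = [[4, -3], [-9, 7]]  ->  [[-266609, 204657], [-345453, 265180]]
... * rho(b^-1) = [[2, 5], [1, 3]]  ->  [[-328561, -719074], [-425726, -931725]]
... * rho(b^-1) = [[2, 5], [1, 3]]  ->  [[-1376196, -3800027], [-1783177, -4923805]]
... * rho(a) = [[4, -3], [-9, 7]]  ->  [[28695459, -22471601], [37181537, -29117104]]
... * rho(a) = [[4, -3], [-9, 7]]  ->  [[317026245, -243387584], [410780084, -315364339]]
... * rho(b) = [[3, -5], [-1, 2]]  ->  [[1194466319, -2071906393], [1547704591, -2684629098]]
... * rho(a^-1) = [[7, 3], [9, 4]]  ->  [[-10285893304, -4704226615], [-13327729745, -6095402619]]
... * rho(b^-1) = [[2, 5], [1, 3]]  ->  [[-25276013223, -65542146365], [-32750862109, -84924856582]]
... * rho(b^-1) = [[2, 5], [1, 3]]  ->  [[-116094172811, -323006505210], [-150426580800, -418528880291]]
... * rho(a^-1) = [[7, 3], [9, 4]]  ->  [[-3719717756567, -1640308539273], [-4819745988219, -2125395263564]]
... * rho(b^-1) = [[2, 5], [1, 3]]  ->  [[-9079744052407, -23519514400654], [-11764887240002, -30474915731787]]
... * rho(a) = [[4, -3], [-9, 7]]  ->  [[175356653396258, -137397368647357], [227214692626075, -178029748402503]]
... * rho(b) = [[3, -5], [-1, 2]]  ->  [[663467328836131, -1151578004276004], [859673826280728, -1492132959935381]]
tr = 663467328836131 + -1492132959935381 = -828665631099250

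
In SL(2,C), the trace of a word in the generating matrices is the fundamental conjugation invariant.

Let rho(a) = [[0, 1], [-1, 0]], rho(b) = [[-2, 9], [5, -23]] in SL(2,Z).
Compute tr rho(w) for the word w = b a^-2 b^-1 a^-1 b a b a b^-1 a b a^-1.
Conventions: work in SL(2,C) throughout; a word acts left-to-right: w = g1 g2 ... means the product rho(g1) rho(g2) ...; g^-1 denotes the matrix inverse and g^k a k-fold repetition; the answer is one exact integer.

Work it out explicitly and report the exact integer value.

-63800

rho(b) = [[-2, 9], [5, -23]]
... * rho(a^-1) = [[0, -1], [1, 0]]  ->  [[9, 2], [-23, -5]]
... * rho(a^-1) = [[0, -1], [1, 0]]  ->  [[2, -9], [-5, 23]]
... * rho(b^-1) = [[-23, -9], [-5, -2]]  ->  [[-1, 0], [0, -1]]
... * rho(a^-1) = [[0, -1], [1, 0]]  ->  [[0, 1], [-1, 0]]
... * rho(b) = [[-2, 9], [5, -23]]  ->  [[5, -23], [2, -9]]
... * rho(a) = [[0, 1], [-1, 0]]  ->  [[23, 5], [9, 2]]
... * rho(b) = [[-2, 9], [5, -23]]  ->  [[-21, 92], [-8, 35]]
... * rho(a) = [[0, 1], [-1, 0]]  ->  [[-92, -21], [-35, -8]]
... * rho(b^-1) = [[-23, -9], [-5, -2]]  ->  [[2221, 870], [845, 331]]
... * rho(a) = [[0, 1], [-1, 0]]  ->  [[-870, 2221], [-331, 845]]
... * rho(b) = [[-2, 9], [5, -23]]  ->  [[12845, -58913], [4887, -22414]]
... * rho(a^-1) = [[0, -1], [1, 0]]  ->  [[-58913, -12845], [-22414, -4887]]
tr = -58913 + -4887 = -63800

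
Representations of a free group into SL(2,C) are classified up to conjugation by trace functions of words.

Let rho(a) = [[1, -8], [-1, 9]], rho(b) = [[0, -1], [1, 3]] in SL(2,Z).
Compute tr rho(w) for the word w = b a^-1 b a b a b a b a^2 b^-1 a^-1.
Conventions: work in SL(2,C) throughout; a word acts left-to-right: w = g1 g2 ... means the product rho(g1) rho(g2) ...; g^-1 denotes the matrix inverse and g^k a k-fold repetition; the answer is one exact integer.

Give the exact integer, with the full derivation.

rho(b) = [[0, -1], [1, 3]]
... * rho(a^-1) = [[9, 8], [1, 1]]  ->  [[-1, -1], [12, 11]]
... * rho(b) = [[0, -1], [1, 3]]  ->  [[-1, -2], [11, 21]]
... * rho(a) = [[1, -8], [-1, 9]]  ->  [[1, -10], [-10, 101]]
... * rho(b) = [[0, -1], [1, 3]]  ->  [[-10, -31], [101, 313]]
... * rho(a) = [[1, -8], [-1, 9]]  ->  [[21, -199], [-212, 2009]]
... * rho(b) = [[0, -1], [1, 3]]  ->  [[-199, -618], [2009, 6239]]
... * rho(a) = [[1, -8], [-1, 9]]  ->  [[419, -3970], [-4230, 40079]]
... * rho(b) = [[0, -1], [1, 3]]  ->  [[-3970, -12329], [40079, 124467]]
... * rho(a) = [[1, -8], [-1, 9]]  ->  [[8359, -79201], [-84388, 799571]]
... * rho(a) = [[1, -8], [-1, 9]]  ->  [[87560, -779681], [-883959, 7871243]]
... * rho(b^-1) = [[3, 1], [-1, 0]]  ->  [[1042361, 87560], [-10523120, -883959]]
... * rho(a^-1) = [[9, 8], [1, 1]]  ->  [[9468809, 8426448], [-95592039, -85068919]]
tr = 9468809 + -85068919 = -75600110

-75600110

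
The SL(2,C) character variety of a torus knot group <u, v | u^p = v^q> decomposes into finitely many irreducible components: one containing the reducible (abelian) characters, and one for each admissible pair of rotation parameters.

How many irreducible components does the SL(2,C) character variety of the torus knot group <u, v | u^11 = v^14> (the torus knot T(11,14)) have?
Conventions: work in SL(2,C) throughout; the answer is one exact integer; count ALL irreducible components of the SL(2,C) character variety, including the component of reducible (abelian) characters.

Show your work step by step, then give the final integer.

66

Gamma = < u, v | u^11 = v^14 > (torus knot T(11,14)); the central element u^11 = v^14 acts as +I or -I in any irreducible SL(2,C) representation.
On an irreducible component, tr(u) is locked at 2*cos(pi*alpha/11) for some alpha in 1..10, and tr(v) at 2*cos(pi*beta/14) for some beta in 1..13.
Consistency of u^11 = (-1)^alpha I with v^14 = (-1)^beta I forces alpha = beta (mod 2).
count pairs: odd alpha (5 choices) x odd beta (7), plus even alpha (5) x even beta (6): 5*7 + 5*6 = 65.
Total: 65 irreducible-character components + 1 reducible (abelian) component = 66.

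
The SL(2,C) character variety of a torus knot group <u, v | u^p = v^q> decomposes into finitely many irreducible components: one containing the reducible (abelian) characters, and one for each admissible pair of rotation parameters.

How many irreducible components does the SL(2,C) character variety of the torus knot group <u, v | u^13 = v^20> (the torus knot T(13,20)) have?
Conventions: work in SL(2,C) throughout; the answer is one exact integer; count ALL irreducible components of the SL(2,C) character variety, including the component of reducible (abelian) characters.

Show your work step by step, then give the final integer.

Gamma = < u, v | u^13 = v^20 > (torus knot T(13,20)); the central element u^13 = v^20 acts as +I or -I in any irreducible SL(2,C) representation.
On an irreducible component, tr(u) is locked at 2*cos(pi*alpha/13) for some alpha in 1..12, and tr(v) at 2*cos(pi*beta/20) for some beta in 1..19.
Consistency of u^13 = (-1)^alpha I with v^20 = (-1)^beta I forces alpha = beta (mod 2).
count pairs: odd alpha (6 choices) x odd beta (10), plus even alpha (6) x even beta (9): 6*10 + 6*9 = 114.
That is 114 components of irreducible characters, and with the reducible (abelian) component the total is 115.

115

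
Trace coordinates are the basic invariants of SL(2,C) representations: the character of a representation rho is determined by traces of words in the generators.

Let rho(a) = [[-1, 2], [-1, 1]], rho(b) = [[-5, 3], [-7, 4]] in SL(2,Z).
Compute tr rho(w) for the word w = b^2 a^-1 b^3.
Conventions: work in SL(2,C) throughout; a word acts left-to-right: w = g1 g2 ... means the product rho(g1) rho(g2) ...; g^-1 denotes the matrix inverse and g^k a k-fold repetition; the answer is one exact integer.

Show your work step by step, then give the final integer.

-8

rho(b) = [[-5, 3], [-7, 4]]
... * rho(b) = [[-5, 3], [-7, 4]]  ->  [[4, -3], [7, -5]]
... * rho(a^-1) = [[1, -2], [1, -1]]  ->  [[1, -5], [2, -9]]
... * rho(b) = [[-5, 3], [-7, 4]]  ->  [[30, -17], [53, -30]]
... * rho(b) = [[-5, 3], [-7, 4]]  ->  [[-31, 22], [-55, 39]]
... * rho(b) = [[-5, 3], [-7, 4]]  ->  [[1, -5], [2, -9]]
tr = 1 + -9 = -8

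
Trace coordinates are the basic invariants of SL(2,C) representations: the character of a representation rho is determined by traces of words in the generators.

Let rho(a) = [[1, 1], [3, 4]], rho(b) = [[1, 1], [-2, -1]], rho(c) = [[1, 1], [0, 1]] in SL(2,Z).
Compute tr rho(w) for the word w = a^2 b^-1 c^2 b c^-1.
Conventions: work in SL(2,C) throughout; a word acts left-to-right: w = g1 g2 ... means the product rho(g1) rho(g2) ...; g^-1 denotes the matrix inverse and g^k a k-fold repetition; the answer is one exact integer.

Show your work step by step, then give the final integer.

rho(a) = [[1, 1], [3, 4]]
... * rho(a) = [[1, 1], [3, 4]]  ->  [[4, 5], [15, 19]]
... * rho(b^-1) = [[-1, -1], [2, 1]]  ->  [[6, 1], [23, 4]]
... * rho(c) = [[1, 1], [0, 1]]  ->  [[6, 7], [23, 27]]
... * rho(c) = [[1, 1], [0, 1]]  ->  [[6, 13], [23, 50]]
... * rho(b) = [[1, 1], [-2, -1]]  ->  [[-20, -7], [-77, -27]]
... * rho(c^-1) = [[1, -1], [0, 1]]  ->  [[-20, 13], [-77, 50]]
tr = -20 + 50 = 30

30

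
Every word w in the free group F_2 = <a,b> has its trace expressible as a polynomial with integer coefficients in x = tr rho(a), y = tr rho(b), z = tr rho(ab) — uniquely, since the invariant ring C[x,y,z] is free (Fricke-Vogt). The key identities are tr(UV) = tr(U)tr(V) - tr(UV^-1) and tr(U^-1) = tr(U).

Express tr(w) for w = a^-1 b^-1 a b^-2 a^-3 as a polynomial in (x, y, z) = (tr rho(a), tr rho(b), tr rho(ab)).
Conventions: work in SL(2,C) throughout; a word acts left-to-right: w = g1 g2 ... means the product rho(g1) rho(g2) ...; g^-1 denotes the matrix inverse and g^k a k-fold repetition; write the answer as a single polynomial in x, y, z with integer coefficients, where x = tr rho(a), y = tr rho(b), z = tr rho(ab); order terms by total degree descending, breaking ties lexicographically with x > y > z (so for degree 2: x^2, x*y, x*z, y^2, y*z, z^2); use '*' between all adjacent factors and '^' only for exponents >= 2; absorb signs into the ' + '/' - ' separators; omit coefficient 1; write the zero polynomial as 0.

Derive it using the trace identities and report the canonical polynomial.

use: tr(a^-1) = tr(a) = x
apply: tr(a^-1 b) = tr(b)*tr(a) - tr(b a) = x*y - z
apply: tr(b^-1 a^-1) = tr(a^-1)*tr(b) - tr(a^-1 b) = z
tr(b a b) = tr(b)*tr(a b) - tr(a) = y*z - x
tr(b a b a) = tr(a b)*tr(a b) - tr(1)   [split at repeated a] = z^2 - 2
use: tr(b a b a^-1) = tr(b a b)*tr(a) - tr(b a b a) = x*y*z - x^2 - z^2 + 2
apply: tr(a^-2 b a b) = tr(b a b a^-1)*tr(a) - tr(b a b) = x^2*y*z - x^3 - x*z^2 - y*z + 3*x
apply: tr(a b^-1 a^-2 b) = tr(a^-2 b a)*tr(b) - tr(a^-2 b a b) = -x^2*y*z + x^3 + x*y^2 + x*z^2 - 3*x
tr(b^-1 a b^-1 a^-2) = tr(a b^-1 a^-2)*tr(b) - tr(a b^-1 a^-2 b) = x^2*y*z - x^3 - x*y^2 - x*z^2 + y*z + 3*x
use: tr(b^-1 a^-3 b^-1 a) = tr(b^-1 a b^-1 a^-2)*tr(a) - tr(b^-1 a b^-1 a^-1) = x^3*y*z - x^4 - x^2*y^2 - x^2*z^2 + 4*x^2 + z^2 - 2
use: tr(a^-2) = tr(a^-1)*tr(a) - tr(1) = x^2 - 2
tr(a^-2 b) = tr(a^-1 b)*tr(a) - tr(a^-1 b a) = x^2*y - x*z - y
tr(a^-2 b^-1) = tr(a^-2)*tr(b) - tr(a^-2 b) = x*z - y
tr(a^-1 b^-1 a b^-2 a^-2) = tr(b^-1 a^-3 b^-1 a)*tr(b) - tr(b^-1 a^-3 b^-1 a b) = x^3*y^2*z - x^4*y - x^2*y^3 - x^2*y*z^2 + 4*x^2*y + y*z^2 - x*z - y
use: tr(b^-1 a^-1 b a) = tr(a^-1 b a)*tr(b) - tr(a^-1 b a b) = -x*y*z + x^2 + y^2 + z^2 - 2
apply: tr(b a b^-2 a^-1) = tr(b^-1 a^-1 b a)*tr(b) - tr(b^-1 a^-1 b a b) = -x*y^2*z + x^2*y + y^3 + y*z^2 - 3*y
use: tr(a b^-2 a^-2 b) = tr(b a b^-2 a^-1)*tr(a) - tr(b a b^-2) = -x^2*y^2*z + x^3*y + x*y^3 + x*y*z^2 - 4*x*y + z
tr(a^-1 b^-1 a b^-2 a^-1) = tr(a b^-2 a^-2)*tr(b) - tr(a b^-2 a^-2 b) = x^2*y^2*z - x^3*y - x*y^3 - x*y*z^2 + y^2*z + 3*x*y - z
use: tr(a^-1 b^-1 a b^-2 a^-3) = tr(a^-1 b^-1 a b^-2 a^-2)*tr(a) - tr(a^-1 b^-1 a b^-2 a^-1) = x^4*y^2*z - x^5*y - x^3*y^3 - x^3*y*z^2 - x^2*y^2*z + 5*x^3*y + x*y^3 + 2*x*y*z^2 - x^2*z - y^2*z - 4*x*y + z

x^4*y^2*z - x^5*y - x^3*y^3 - x^3*y*z^2 - x^2*y^2*z + 5*x^3*y + x*y^3 + 2*x*y*z^2 - x^2*z - y^2*z - 4*x*y + z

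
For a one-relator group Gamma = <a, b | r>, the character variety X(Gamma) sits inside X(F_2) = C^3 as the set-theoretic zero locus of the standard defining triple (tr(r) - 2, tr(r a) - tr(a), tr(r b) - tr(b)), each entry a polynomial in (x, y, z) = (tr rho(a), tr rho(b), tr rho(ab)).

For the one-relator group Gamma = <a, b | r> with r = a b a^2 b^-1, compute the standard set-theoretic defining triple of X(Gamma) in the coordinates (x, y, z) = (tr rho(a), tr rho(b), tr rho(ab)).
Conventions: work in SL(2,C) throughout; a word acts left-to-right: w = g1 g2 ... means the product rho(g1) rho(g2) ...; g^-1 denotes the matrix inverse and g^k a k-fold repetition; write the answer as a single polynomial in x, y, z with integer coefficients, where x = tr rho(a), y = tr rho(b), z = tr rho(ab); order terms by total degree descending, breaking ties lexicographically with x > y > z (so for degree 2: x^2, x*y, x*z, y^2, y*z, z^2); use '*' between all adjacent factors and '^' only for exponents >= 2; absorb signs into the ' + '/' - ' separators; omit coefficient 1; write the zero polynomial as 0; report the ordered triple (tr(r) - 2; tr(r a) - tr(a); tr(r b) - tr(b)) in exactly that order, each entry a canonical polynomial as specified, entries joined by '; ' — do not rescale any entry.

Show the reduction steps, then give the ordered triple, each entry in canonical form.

x^2*y*z - x*y^2 - x*z^2 + x - 2; x^3*y*z - x^2*y^2 - x^2*z^2 - x + 2; x^2*z - x*y - y - z

use: trace(b a^2) = trace(a) trace(b a) - trace(b)   [square of a] = x*z - y
trace(a b a^2) = trace(a) trace(b a^2) - trace(b a)   [square of a] = x^2*z - x*y - z
trace(b a b a) = trace(b a) trace(b a) - trace(1)   [split at a repeated b] = z^2 - 2
apply: trace(b a b) = trace(b) trace(a b) - trace(a)   [square of b] = y*z - x
use: trace(a b a^2 b) = trace(a) trace(b a b a) - trace(b a b)   [square of a] = x*z^2 - y*z - x
trace(a b a^2 b^-1) = trace(a b a^2) trace(b) - trace(a b a^2 b)   [inverse elimination on b] = x^2*y*z - x*y^2 - x*z^2 + x
use: trace(a^2 b a^2) = trace(a) trace(a b a^2) - trace(a b a) = x^3*z - x^2*y - 2*x*z + y
trace(b^2) = trace(b) trace(b) - trace(1) = y^2 - 2
apply: trace(b a^2 b) = trace(a) trace(b^2 a) - trace(b^2) = x*y*z - x^2 - y^2 + 2
trace(a^2 b a^2 b) = trace(a) trace(b a^2 b a) - trace(b a^2 b) = x^2*z^2 - 2*x*y*z + y^2 - 2
trace(a b a^2 b^-1 a) = trace(a^2 b a^2) trace(b) - trace(a^2 b a^2 b) = x^3*y*z - x^2*y^2 - x^2*z^2 + 2
assemble the triple (trace(r) - 2; trace(r a) - x; trace(r b) - y)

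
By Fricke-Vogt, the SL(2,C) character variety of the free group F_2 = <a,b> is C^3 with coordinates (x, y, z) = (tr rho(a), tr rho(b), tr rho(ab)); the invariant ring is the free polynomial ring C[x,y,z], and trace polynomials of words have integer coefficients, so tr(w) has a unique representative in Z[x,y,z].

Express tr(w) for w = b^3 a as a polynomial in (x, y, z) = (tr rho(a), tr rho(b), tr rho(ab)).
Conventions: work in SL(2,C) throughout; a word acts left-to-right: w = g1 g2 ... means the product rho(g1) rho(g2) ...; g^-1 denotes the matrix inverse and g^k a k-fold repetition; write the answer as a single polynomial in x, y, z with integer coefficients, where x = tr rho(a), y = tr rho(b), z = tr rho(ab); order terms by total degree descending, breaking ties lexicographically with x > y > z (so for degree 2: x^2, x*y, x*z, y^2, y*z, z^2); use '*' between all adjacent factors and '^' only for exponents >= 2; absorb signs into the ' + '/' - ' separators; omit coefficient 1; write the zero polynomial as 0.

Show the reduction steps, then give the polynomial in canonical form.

y^2*z - x*y - z

so trace(b a b) = trace(b)*trace(a b) - trace(a) = y*z - x
reduce: trace(b^3 a) = trace(b)*trace(b a b) - trace(b a) = y^2*z - x*y - z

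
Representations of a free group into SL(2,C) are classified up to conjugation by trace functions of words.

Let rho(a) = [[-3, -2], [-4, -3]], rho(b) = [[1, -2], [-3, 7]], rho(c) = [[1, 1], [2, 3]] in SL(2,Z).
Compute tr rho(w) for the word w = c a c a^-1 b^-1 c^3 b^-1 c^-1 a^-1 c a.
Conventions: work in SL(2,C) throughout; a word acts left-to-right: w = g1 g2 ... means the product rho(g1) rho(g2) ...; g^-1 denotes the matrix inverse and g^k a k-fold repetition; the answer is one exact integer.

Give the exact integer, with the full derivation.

rho(c) = [[1, 1], [2, 3]]
... * rho(a) = [[-3, -2], [-4, -3]]  ->  [[-7, -5], [-18, -13]]
... * rho(c) = [[1, 1], [2, 3]]  ->  [[-17, -22], [-44, -57]]
... * rho(a^-1) = [[-3, 2], [4, -3]]  ->  [[-37, 32], [-96, 83]]
... * rho(b^-1) = [[7, 2], [3, 1]]  ->  [[-163, -42], [-423, -109]]
... * rho(c) = [[1, 1], [2, 3]]  ->  [[-247, -289], [-641, -750]]
... * rho(c) = [[1, 1], [2, 3]]  ->  [[-825, -1114], [-2141, -2891]]
... * rho(c) = [[1, 1], [2, 3]]  ->  [[-3053, -4167], [-7923, -10814]]
... * rho(b^-1) = [[7, 2], [3, 1]]  ->  [[-33872, -10273], [-87903, -26660]]
... * rho(c^-1) = [[3, -1], [-2, 1]]  ->  [[-81070, 23599], [-210389, 61243]]
... * rho(a^-1) = [[-3, 2], [4, -3]]  ->  [[337606, -232937], [876139, -604507]]
... * rho(c) = [[1, 1], [2, 3]]  ->  [[-128268, -361205], [-332875, -937382]]
... * rho(a) = [[-3, -2], [-4, -3]]  ->  [[1829624, 1340151], [4748153, 3477896]]
tr = 1829624 + 3477896 = 5307520

5307520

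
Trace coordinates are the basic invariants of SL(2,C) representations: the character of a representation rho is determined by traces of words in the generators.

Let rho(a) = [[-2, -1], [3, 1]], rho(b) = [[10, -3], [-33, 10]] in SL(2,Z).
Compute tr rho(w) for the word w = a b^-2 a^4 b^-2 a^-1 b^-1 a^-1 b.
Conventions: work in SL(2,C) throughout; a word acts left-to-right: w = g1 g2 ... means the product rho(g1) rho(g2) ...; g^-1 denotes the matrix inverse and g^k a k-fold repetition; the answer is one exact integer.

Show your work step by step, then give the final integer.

-166164685

rho(a) = [[-2, -1], [3, 1]]
... * rho(b^-1) = [[10, 3], [33, 10]]  ->  [[-53, -16], [63, 19]]
... * rho(b^-1) = [[10, 3], [33, 10]]  ->  [[-1058, -319], [1257, 379]]
... * rho(a) = [[-2, -1], [3, 1]]  ->  [[1159, 739], [-1377, -878]]
... * rho(a) = [[-2, -1], [3, 1]]  ->  [[-101, -420], [120, 499]]
... * rho(a) = [[-2, -1], [3, 1]]  ->  [[-1058, -319], [1257, 379]]
... * rho(a) = [[-2, -1], [3, 1]]  ->  [[1159, 739], [-1377, -878]]
... * rho(b^-1) = [[10, 3], [33, 10]]  ->  [[35977, 10867], [-42744, -12911]]
... * rho(b^-1) = [[10, 3], [33, 10]]  ->  [[718381, 216601], [-853503, -257342]]
... * rho(a^-1) = [[1, 1], [-3, -2]]  ->  [[68578, 285179], [-81477, -338819]]
... * rho(b^-1) = [[10, 3], [33, 10]]  ->  [[10096687, 3057524], [-11995797, -3632621]]
... * rho(a^-1) = [[1, 1], [-3, -2]]  ->  [[924115, 3981639], [-1097934, -4730555]]
... * rho(b) = [[10, -3], [-33, 10]]  ->  [[-122152937, 37044045], [145128975, -44011748]]
tr = -122152937 + -44011748 = -166164685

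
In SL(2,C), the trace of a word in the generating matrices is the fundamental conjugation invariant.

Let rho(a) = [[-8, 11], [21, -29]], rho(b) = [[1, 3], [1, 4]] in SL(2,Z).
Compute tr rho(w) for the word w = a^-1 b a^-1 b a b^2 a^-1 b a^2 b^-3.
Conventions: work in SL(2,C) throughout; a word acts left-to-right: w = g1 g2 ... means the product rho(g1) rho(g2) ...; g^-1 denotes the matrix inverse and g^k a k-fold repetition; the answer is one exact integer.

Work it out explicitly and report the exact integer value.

rho(a^-1) = [[-29, -11], [-21, -8]]
... * rho(b) = [[1, 3], [1, 4]]  ->  [[-40, -131], [-29, -95]]
... * rho(a^-1) = [[-29, -11], [-21, -8]]  ->  [[3911, 1488], [2836, 1079]]
... * rho(b) = [[1, 3], [1, 4]]  ->  [[5399, 17685], [3915, 12824]]
... * rho(a) = [[-8, 11], [21, -29]]  ->  [[328193, -453476], [237984, -328831]]
... * rho(b) = [[1, 3], [1, 4]]  ->  [[-125283, -829325], [-90847, -601372]]
... * rho(b) = [[1, 3], [1, 4]]  ->  [[-954608, -3693149], [-692219, -2678029]]
... * rho(a^-1) = [[-29, -11], [-21, -8]]  ->  [[105239761, 40045880], [76312960, 29038641]]
... * rho(b) = [[1, 3], [1, 4]]  ->  [[145285641, 475902803], [105351601, 345093444]]
... * rho(a) = [[-8, 11], [21, -29]]  ->  [[8831673735, -12203039236], [6404149516, -8848842265]]
... * rho(a) = [[-8, 11], [21, -29]]  ->  [[-326917213836, 451036548929], [-237058883693, 327062070361]]
... * rho(b^-1) = [[4, -3], [-1, 1]]  ->  [[-1758705404273, 1431788190437], [-1275297605133, 1038238721440]]
... * rho(b^-1) = [[4, -3], [-1, 1]]  ->  [[-8466609807529, 6707904403256], [-6139429141972, 4864131536839]]
... * rho(b^-1) = [[4, -3], [-1, 1]]  ->  [[-40574343633372, 32107733825843], [-29421848104727, 23282418962755]]
tr = -40574343633372 + 23282418962755 = -17291924670617

-17291924670617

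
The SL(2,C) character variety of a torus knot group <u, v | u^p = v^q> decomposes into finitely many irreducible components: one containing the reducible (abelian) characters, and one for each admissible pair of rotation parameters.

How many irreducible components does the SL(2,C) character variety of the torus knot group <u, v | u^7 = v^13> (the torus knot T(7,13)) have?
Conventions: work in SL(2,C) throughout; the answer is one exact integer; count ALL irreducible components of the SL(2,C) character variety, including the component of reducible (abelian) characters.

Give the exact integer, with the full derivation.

37

In the torus knot group T(7,13), u^7 = v^13 is central, so an irreducible representation sends it to +I or -I (Schur).
This locks tr(u) to 2*cos(pi*alpha/7), alpha in 1..6, and tr(v) to 2*cos(pi*beta/13), beta in 1..12, on each component of irreducible characters.
u^7 = (-1)^alpha I and v^13 = (-1)^beta I must agree, so alpha and beta have equal parity.
Counting: 3 odd alphas x 6 odd betas + 3 even alphas x 6 even betas = 18 + 18 = 36.
components with irreducible characters: 36; plus the single component of reducible (abelian) characters: total 37.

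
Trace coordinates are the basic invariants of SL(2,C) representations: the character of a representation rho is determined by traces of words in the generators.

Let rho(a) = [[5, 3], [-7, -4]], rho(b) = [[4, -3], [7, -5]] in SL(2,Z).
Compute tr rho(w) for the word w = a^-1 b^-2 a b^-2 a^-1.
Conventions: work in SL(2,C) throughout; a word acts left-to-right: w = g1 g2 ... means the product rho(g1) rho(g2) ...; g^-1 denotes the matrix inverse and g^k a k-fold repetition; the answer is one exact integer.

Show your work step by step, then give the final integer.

rho(a^-1) = [[-4, -3], [7, 5]]
... * rho(b^-1) = [[-5, 3], [-7, 4]]  ->  [[41, -24], [-70, 41]]
... * rho(b^-1) = [[-5, 3], [-7, 4]]  ->  [[-37, 27], [63, -46]]
... * rho(a) = [[5, 3], [-7, -4]]  ->  [[-374, -219], [637, 373]]
... * rho(b^-1) = [[-5, 3], [-7, 4]]  ->  [[3403, -1998], [-5796, 3403]]
... * rho(b^-1) = [[-5, 3], [-7, 4]]  ->  [[-3029, 2217], [5159, -3776]]
... * rho(a^-1) = [[-4, -3], [7, 5]]  ->  [[27635, 20172], [-47068, -34357]]
tr = 27635 + -34357 = -6722

-6722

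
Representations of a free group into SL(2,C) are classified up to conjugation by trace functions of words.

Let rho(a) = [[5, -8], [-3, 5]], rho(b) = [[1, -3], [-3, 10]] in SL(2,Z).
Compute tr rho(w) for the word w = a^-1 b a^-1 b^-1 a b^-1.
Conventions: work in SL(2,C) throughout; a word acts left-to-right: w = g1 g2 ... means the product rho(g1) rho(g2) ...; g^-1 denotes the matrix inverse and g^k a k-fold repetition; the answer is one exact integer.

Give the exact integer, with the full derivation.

rho(a^-1) = [[5, 8], [3, 5]]
... * rho(b) = [[1, -3], [-3, 10]]  ->  [[-19, 65], [-12, 41]]
... * rho(a^-1) = [[5, 8], [3, 5]]  ->  [[100, 173], [63, 109]]
... * rho(b^-1) = [[10, 3], [3, 1]]  ->  [[1519, 473], [957, 298]]
... * rho(a) = [[5, -8], [-3, 5]]  ->  [[6176, -9787], [3891, -6166]]
... * rho(b^-1) = [[10, 3], [3, 1]]  ->  [[32399, 8741], [20412, 5507]]
tr = 32399 + 5507 = 37906

37906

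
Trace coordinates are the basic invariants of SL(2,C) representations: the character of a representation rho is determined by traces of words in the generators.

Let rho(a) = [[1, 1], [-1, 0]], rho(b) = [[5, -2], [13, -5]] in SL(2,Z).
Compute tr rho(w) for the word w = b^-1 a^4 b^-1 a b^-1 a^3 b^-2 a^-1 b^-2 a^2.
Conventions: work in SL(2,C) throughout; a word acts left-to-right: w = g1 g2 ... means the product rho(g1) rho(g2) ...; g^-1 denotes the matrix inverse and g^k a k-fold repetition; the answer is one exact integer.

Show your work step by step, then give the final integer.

-7940

rho(b^-1) = [[-5, 2], [-13, 5]]
... * rho(a) = [[1, 1], [-1, 0]]  ->  [[-7, -5], [-18, -13]]
... * rho(a) = [[1, 1], [-1, 0]]  ->  [[-2, -7], [-5, -18]]
... * rho(a) = [[1, 1], [-1, 0]]  ->  [[5, -2], [13, -5]]
... * rho(a) = [[1, 1], [-1, 0]]  ->  [[7, 5], [18, 13]]
... * rho(b^-1) = [[-5, 2], [-13, 5]]  ->  [[-100, 39], [-259, 101]]
... * rho(a) = [[1, 1], [-1, 0]]  ->  [[-139, -100], [-360, -259]]
... * rho(b^-1) = [[-5, 2], [-13, 5]]  ->  [[1995, -778], [5167, -2015]]
... * rho(a) = [[1, 1], [-1, 0]]  ->  [[2773, 1995], [7182, 5167]]
... * rho(a) = [[1, 1], [-1, 0]]  ->  [[778, 2773], [2015, 7182]]
... * rho(a) = [[1, 1], [-1, 0]]  ->  [[-1995, 778], [-5167, 2015]]
... * rho(b^-1) = [[-5, 2], [-13, 5]]  ->  [[-139, -100], [-360, -259]]
... * rho(b^-1) = [[-5, 2], [-13, 5]]  ->  [[1995, -778], [5167, -2015]]
... * rho(a^-1) = [[0, -1], [1, 1]]  ->  [[-778, -2773], [-2015, -7182]]
... * rho(b^-1) = [[-5, 2], [-13, 5]]  ->  [[39939, -15421], [103441, -39940]]
... * rho(b^-1) = [[-5, 2], [-13, 5]]  ->  [[778, 2773], [2015, 7182]]
... * rho(a) = [[1, 1], [-1, 0]]  ->  [[-1995, 778], [-5167, 2015]]
... * rho(a) = [[1, 1], [-1, 0]]  ->  [[-2773, -1995], [-7182, -5167]]
tr = -2773 + -5167 = -7940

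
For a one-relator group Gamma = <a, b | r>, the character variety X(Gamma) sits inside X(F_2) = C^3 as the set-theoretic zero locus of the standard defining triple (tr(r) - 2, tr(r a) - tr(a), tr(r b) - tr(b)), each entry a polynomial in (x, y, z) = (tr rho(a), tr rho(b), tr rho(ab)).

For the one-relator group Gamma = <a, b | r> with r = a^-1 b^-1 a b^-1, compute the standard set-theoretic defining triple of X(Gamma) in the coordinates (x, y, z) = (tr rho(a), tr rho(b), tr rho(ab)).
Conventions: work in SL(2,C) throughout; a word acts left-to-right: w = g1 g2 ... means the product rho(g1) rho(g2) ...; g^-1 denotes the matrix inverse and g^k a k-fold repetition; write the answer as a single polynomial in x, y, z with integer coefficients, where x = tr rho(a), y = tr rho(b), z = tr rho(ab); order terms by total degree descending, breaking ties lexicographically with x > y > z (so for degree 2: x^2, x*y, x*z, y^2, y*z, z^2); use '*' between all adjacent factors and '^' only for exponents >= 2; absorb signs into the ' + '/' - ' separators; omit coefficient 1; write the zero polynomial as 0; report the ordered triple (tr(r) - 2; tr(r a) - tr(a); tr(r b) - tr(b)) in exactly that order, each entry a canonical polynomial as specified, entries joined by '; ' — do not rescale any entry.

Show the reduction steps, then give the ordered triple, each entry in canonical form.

x*y*z - x^2 - z^2; x*y^2 - y*z - 2*x; 0

trace(b^-1) = trace(b) = y
apply: trace(b a b) = trace(b) trace(a b) - trace(a) = y*z - x
trace(b a b a) = trace(a b) trace(a b) - trace(1) = z^2 - 2
apply: trace(a b a^-1 b) = trace(b a b) trace(a) - trace(b a b a) = x*y*z - x^2 - z^2 + 2
use: trace(a^-1 b^-1 a b) = trace(a b a^-1) trace(b) - trace(a b a^-1 b) = -x*y*z + x^2 + y^2 + z^2 - 2
use: trace(a^-1 b^-1 a b^-1) = trace(a^-1 b^-1 a) trace(b) - trace(a^-1 b^-1 a b) = x*y*z - x^2 - z^2 + 2
apply: trace(b^-1 a) = trace(a) trace(b) - trace(a b) = x*y - z
use: trace(b^-1 a b^-1) = trace(b^-1 a) trace(b) - trace(b^-1 a b) = x*y^2 - y*z - x
assemble the triple (trace(r) - 2; trace(r a) - x; trace(r b) - y)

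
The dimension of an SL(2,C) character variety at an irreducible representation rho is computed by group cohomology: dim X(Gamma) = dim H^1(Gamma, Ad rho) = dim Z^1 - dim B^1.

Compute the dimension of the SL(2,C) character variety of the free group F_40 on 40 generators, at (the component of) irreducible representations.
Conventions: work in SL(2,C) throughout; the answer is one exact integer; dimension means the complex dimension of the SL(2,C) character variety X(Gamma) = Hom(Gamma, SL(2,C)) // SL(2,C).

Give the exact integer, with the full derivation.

Gamma = F_40 has 40 generators and no relators.
So Z^1 = (sl_2)^40 in full: dim Z^1 = 120.
Irreducibility makes the coboundary map sl_2 -> Z^1 injective (trivial centralizer), so dim B^1 = 3.
Therefore dim X = 120 - 3 = 117.

117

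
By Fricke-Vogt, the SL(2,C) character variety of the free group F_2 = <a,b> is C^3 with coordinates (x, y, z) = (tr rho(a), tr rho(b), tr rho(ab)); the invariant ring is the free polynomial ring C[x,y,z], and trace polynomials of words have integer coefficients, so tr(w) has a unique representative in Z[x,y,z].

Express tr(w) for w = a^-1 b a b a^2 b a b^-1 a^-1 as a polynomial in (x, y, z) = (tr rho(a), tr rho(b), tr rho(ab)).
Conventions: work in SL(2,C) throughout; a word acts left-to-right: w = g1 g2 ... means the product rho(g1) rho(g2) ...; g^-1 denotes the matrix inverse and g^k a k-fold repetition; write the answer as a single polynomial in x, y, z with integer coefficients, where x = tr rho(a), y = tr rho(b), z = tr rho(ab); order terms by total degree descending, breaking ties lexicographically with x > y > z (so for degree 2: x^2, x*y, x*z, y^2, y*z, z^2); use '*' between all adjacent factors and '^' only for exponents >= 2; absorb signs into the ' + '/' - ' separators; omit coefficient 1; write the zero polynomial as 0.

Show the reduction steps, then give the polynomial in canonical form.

tr(b a b a) = tr(b a)*tr(b a) - tr(1) = z^2 - 2
tr(b a b) = tr(b)*tr(a b) - tr(a) = y*z - x
tr(b a^2 b a) = tr(a)*tr(b a b a) - tr(b a b) = x*z^2 - y*z - x
tr(a^2 b) = tr(a)*tr(b a) - tr(b) = x*z - y
tr(a^2) = tr(a)*tr(a) - tr(1) = x^2 - 2
tr(b a^2 b) = tr(b)*tr(a^2 b) - tr(a^2) = x*y*z - x^2 - y^2 + 2
tr(a b a^2 b a) = tr(a)*tr(b a^2 b a) - tr(b a^2 b) = x^2*z^2 - 2*x*y*z + y^2 - 2
tr(b a b a b a) = tr(b a b a)*tr(b a) - tr(a b) = z^3 - 3*z
tr(b a b a b) = tr(b)*tr(a b a b) - tr(a b a) = y*z^2 - x*z - y
tr(b a b a^2 b a) = tr(a)*tr(b a b a b a) - tr(b a b a b) = x*z^3 - y*z^2 - 2*x*z + y
tr(a b a^2) = tr(a)*tr(a b a) - tr(a b) = x^2*z - x*y - z
tr(b a b a^2 b) = tr(b)*tr(a b a^2 b) - tr(a b a^2) = x*y*z^2 - x^2*z - y^2*z + z
tr(a b a b a^2 b a) = tr(a)*tr(b a b a^2 b a) - tr(b a b a^2 b) = x^2*z^3 - 2*x*y*z^2 - x^2*z + y^2*z + x*y - z
tr(b a b a b a b a) = tr(b a)*tr(b a b a b a) - tr(b^-1 a^-1 b^-1 a^-1) = z^4 - 4*z^2 + 2
tr(b a b a b a b) = tr(b)*tr(a b a b a b) - tr(a b a b a) = y*z^3 - x*z^2 - 2*y*z + x
tr(a b a b a^2 b a b) = tr(a)*tr(b a b a b a b a) - tr(b a b a b a b) = x*z^4 - y*z^3 - 3*x*z^2 + 2*y*z + x
tr(b a b a^2 b a b^-1 a) = tr(a b a b a^2 b a)*tr(b) - tr(a b a b a^2 b a b) = x^2*y*z^3 - 2*x*y^2*z^2 - x*z^4 - x^2*y*z + y^3*z + y*z^3 + x*y^2 + 3*x*z^2 - 3*y*z - x
tr(a^-1 b a b a^2 b a b^-1) = tr(b a b a^2 b a b^-1)*tr(a) - tr(b a b a^2 b a b^-1 a) = -x^2*y*z^3 + x^3*z^2 + 2*x*y^2*z^2 + x*z^4 - x^2*y*z - y^3*z - y*z^3 - 3*x*z^2 + 3*y*z - x
tr(a^-1 b a b a^2 b a b^-1 a^-1) = tr(a^-1 b a b a^2 b a b^-1)*tr(a) - tr(a^-1 b a b a^2 b a b^-1 a) = -x^3*y*z^3 + x^4*z^2 + 2*x^2*y^2*z^2 + x^2*z^4 - x^3*y*z - x*y^3*z - x*y*z^3 - 4*x^2*z^2 + 5*x*y*z - x^2 - y^2 + 2

-x^3*y*z^3 + x^4*z^2 + 2*x^2*y^2*z^2 + x^2*z^4 - x^3*y*z - x*y^3*z - x*y*z^3 - 4*x^2*z^2 + 5*x*y*z - x^2 - y^2 + 2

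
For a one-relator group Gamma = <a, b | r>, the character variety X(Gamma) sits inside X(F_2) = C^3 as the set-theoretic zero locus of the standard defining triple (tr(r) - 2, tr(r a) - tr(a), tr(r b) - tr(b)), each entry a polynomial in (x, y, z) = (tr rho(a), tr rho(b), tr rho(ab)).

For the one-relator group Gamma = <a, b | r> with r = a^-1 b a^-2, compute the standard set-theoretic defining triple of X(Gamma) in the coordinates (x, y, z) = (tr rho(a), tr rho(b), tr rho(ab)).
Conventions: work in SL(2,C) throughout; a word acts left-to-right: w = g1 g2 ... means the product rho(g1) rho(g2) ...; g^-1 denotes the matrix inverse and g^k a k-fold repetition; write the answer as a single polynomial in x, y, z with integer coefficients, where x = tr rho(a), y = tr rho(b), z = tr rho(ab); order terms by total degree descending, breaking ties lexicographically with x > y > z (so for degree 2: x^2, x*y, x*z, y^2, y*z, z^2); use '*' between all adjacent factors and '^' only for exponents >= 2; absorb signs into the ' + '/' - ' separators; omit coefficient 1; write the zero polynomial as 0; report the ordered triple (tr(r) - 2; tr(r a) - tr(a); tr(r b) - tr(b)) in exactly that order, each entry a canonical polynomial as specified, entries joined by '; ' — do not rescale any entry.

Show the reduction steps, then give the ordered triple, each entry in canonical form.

apply: trace(a^-1 b) = trace(b)*trace(a) - trace(b a)   [inverse elimination on a] = x*y - z
apply: trace(a^-1 b a^-1) = trace(a^-1 b)*trace(a) - trace(a^-1 b a)   [inverse elimination on a] = x^2*y - x*z - y
trace(a^-1 b a^-2) = trace(a^-1 b a^-1)*trace(a) - trace(a^-1 b)   [inverse elimination on a] = x^3*y - x^2*z - 2*x*y + z
trace(b^2) = trace(b)*trace(b) - trace(1)  (reduce the b square) = y^2 - 2
use: trace(b^2 a) = trace(b)*trace(a b) - trace(a)  (reduce the b square) = y*z - x
trace(b^2 a^-1) = trace(b^2)*trace(a) - trace(b^2 a)  (eliminate a^-1) = x*y^2 - y*z - x
apply: trace(b a^-2 b) = trace(b^2 a^-1)*trace(a) - trace(b^2)  (eliminate a^-1) = x^2*y^2 - x*y*z - x^2 - y^2 + 2
trace(b a b a) = trace(b a)*trace(b a) - trace(1)  (split on b) = z^2 - 2
apply: trace(a^-1 b a b) = trace(b a b)*trace(a) - trace(b a b a)  (eliminate a^-1) = x*y*z - x^2 - z^2 + 2
apply: trace(b a^-2 b a) = trace(a^-1 b a b)*trace(a) - trace(a^-1 b a b a)  (eliminate a^-1) = x^2*y*z - x^3 - x*z^2 - y*z + 3*x
trace(a^-1 b a^-2 b) = trace(b a^-2 b)*trace(a) - trace(b a^-2 b a)  (eliminate a^-1) = x^3*y^2 - 2*x^2*y*z - x*y^2 + x*z^2 + y*z - x
assemble the triple (trace(r) - 2; trace(r a) - x; trace(r b) - y)

x^3*y - x^2*z - 2*x*y + z - 2; x^2*y - x*z - x - y; x^3*y^2 - 2*x^2*y*z - x*y^2 + x*z^2 + y*z - x - y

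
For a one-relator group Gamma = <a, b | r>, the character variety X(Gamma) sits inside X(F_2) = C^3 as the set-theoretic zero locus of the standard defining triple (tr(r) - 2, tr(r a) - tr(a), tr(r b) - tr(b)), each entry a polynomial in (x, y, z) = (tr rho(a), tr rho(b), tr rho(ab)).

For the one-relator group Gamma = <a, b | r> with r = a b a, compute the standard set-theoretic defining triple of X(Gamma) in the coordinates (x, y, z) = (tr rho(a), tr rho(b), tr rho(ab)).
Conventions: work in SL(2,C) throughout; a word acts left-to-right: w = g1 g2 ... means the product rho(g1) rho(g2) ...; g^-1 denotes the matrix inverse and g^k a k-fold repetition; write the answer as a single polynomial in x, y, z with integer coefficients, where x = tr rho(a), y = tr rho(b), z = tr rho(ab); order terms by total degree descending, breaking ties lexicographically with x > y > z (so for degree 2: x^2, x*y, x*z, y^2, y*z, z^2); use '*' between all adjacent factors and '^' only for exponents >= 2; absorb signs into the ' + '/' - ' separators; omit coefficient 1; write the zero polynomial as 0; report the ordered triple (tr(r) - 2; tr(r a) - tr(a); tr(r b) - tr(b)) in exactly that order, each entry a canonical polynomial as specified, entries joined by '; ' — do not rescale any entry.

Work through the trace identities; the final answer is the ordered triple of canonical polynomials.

apply: trace(a b a) = trace(a) * trace(b a) - trace(b)  (reduce the a square) = x*z - y
trace(a b a^2) = trace(a) * trace(b a^2) - trace(b a)   [square of a] = x^2*z - x*y - z
apply: trace(a b a b) = trace(a b) * trace(a b) - trace(1)  (split on a) = z^2 - 2
assemble the triple (trace(r) - 2; trace(r a) - x; trace(r b) - y)

x*z - y - 2; x^2*z - x*y - x - z; z^2 - y - 2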